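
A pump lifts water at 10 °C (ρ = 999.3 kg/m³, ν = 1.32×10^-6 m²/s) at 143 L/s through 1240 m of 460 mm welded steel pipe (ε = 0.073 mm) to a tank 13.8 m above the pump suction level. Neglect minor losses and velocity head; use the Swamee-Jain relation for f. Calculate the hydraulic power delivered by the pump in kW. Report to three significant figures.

V = 4Q/(πD²) = 0.8605 m/s; Re = 3.00×10^5; ε/D = 1.59×10^-4; f = 0.01597
h_f = f(L/D)V²/2g = 1.624 m
Total head H = z + h_f = 13.8 + 1.624 = 15.42 m
P_hyd = ρgQH = 999.3·9.81·0.143·15.42 = 21.62 kW

P_hyd ≈ 21.6 kW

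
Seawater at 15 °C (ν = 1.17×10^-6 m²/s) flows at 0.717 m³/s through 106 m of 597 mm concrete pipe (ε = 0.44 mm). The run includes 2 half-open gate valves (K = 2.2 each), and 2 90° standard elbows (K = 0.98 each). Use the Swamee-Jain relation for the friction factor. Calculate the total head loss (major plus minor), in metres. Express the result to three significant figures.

V = 4Q/(πD²) = 2.561 m/s; V²/2g = 0.3344 m
Re = 1.31×10^6, ε/D = 7.37×10^-4 → f = 0.01863 (Swamee-Jain)
Major: h_f = f(L/D)·V²/2g = 0.01863·177.6·0.3344 = 1.106 m
Minor: ΣK = 6.36; h_m = ΣK·V²/2g = 2.127 m
Total H_L = 1.106 + 2.127 = 3.233 m

H_L ≈ 3.23 m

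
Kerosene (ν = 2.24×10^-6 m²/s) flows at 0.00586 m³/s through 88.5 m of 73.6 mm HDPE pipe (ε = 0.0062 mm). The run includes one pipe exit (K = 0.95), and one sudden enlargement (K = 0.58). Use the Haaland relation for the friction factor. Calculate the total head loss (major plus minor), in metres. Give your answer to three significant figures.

V = 4Q/(πD²) = 1.377 m/s; V²/2g = 0.09670 m
Re = 4.53×10^4, ε/D = 8.42×10^-5 → f = 0.02140 (Haaland)
Major: h_f = f(L/D)·V²/2g = 0.02140·1202·0.09670 = 2.489 m
Minor: ΣK = 1.53; h_m = ΣK·V²/2g = 0.1479 m
Total H_L = 2.489 + 0.1479 = 2.637 m

H_L ≈ 2.64 m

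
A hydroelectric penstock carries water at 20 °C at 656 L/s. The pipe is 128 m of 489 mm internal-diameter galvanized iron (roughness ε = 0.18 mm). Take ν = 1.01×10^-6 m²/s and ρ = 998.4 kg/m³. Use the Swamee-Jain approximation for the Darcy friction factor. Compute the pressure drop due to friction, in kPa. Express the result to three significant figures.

V = 4Q/(πD²) = 4·0.656/(π·0.489²) = 3.493 m/s
Re = VD/ν = 3.493·0.489/1.01×10^-6 = 1.69×10^6 → turbulent
ε/D = 0.18/489 = 3.68×10^-4
Swamee-Jain: f = 0.01607
h_f = f(L/D)V²/(2g) = 0.01607·(128/0.489)·3.493²/(2·9.81) = 2.616 m
Δp = ρg·h_f = 998.4·9.81·2.616 = 25.62 kPa

Δp ≈ 25.6 kPa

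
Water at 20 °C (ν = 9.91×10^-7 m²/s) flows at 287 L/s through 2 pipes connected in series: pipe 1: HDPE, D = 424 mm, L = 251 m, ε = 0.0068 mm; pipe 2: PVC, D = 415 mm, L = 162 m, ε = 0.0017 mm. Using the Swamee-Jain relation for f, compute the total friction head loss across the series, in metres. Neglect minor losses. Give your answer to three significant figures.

Pipe 1: V = 2.033 m/s, Re = 8.70×10^5, ε/D = 1.60×10^-5, f = 0.01224, h_1 = f(L/D)V²/2g = 1.526 m
Pipe 2: V = 2.122 m/s, Re = 8.89×10^5, ε/D = 4.10×10^-6, f = 0.01194, h_2 = f(L/D)V²/2g = 1.069 m
Series → Q common, losses add: H = Σh = 2.595 m

H ≈ 2.60 m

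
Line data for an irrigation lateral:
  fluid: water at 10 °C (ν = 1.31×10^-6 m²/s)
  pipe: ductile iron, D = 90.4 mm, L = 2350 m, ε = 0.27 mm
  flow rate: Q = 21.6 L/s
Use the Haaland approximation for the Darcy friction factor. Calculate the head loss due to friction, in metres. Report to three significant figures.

h_f ≈ 401 m

V = 4Q/(πD²) = 4·0.0216/(π·0.0904²) = 3.365 m/s
Re = VD/ν = 3.365·0.0904/1.31×10^-6 = 2.32×10^5 → turbulent
ε/D = 0.27/90.4 = 0.00299
Haaland: f = 0.02671
h_f = f(L/D)V²/(2g) = 0.02671·(2350/0.0904)·3.365²/(2·9.81) = 400.7 m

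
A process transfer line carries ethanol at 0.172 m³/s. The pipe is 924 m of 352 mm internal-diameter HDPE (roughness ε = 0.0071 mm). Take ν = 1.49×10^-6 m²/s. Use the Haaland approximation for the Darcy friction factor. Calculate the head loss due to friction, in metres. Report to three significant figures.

V = 4Q/(πD²) = 4·0.172/(π·0.352²) = 1.767 m/s
Re = VD/ν = 1.767·0.352/1.49×10^-6 = 4.18×10^5 → turbulent
ε/D = 0.0071/352 = 2.02×10^-5
Haaland: f = 0.01370
h_f = f(L/D)V²/(2g) = 0.01370·(924/0.352)·1.767²/(2·9.81) = 5.728 m

h_f ≈ 5.73 m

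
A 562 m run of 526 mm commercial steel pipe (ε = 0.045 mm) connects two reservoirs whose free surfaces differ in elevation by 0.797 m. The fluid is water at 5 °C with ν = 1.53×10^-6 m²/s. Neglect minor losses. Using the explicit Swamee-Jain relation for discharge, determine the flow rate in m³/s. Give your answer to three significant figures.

Swamee-Jain (Type II): Q = -0.965·√(gD⁵h_f/L)·ln[ε/(3.7D) + √(3.17ν²L/(gD³h_f))]
√(gD⁵h_f/L) = √(9.81·0.526⁵·0.797/562) = 0.02367
ε/(3.7D) = 2.31×10^-5; √(3.17ν²L/(gD³h_f)) = 6.05×10^-5
Q = -0.965·0.02367·ln(8.366×10^-5) = 0.2144 m³/s
Check: V = 0.987 m/s, Re = 3.39×10^5, f = 0.01503, h_f = 0.797 m ≈ 0.797 m ✓

Q ≈ 0.214 m³/s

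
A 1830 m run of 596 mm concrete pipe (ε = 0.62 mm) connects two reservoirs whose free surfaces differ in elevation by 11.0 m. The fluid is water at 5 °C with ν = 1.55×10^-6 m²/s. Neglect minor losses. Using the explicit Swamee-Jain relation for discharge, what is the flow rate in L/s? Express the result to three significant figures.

Q ≈ 520 L/s

Swamee-Jain (Type II): Q = -0.965·√(gD⁵h_f/L)·ln[ε/(3.7D) + √(3.17ν²L/(gD³h_f))]
√(gD⁵h_f/L) = √(9.81·0.596⁵·11.0/1830) = 0.06659
ε/(3.7D) = 2.81×10^-4; √(3.17ν²L/(gD³h_f)) = 2.47×10^-5
Q = -0.965·0.06659·ln(3.059×10^-4) = 0.5200 m³/s
Check: V = 1.86 m/s, Re = 7.17×10^5, f = 0.02034, h_f = 11.1 m ≈ 11.0 m ✓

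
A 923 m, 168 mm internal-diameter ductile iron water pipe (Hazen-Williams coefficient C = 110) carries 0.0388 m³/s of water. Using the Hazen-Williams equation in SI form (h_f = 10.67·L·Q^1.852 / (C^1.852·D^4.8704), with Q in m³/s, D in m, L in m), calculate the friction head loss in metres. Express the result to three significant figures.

h_f ≈ 23.6 m

h_f = 10.67·923·0.0388^1.852 / (110^1.852·0.168^4.8704) = 23.57 m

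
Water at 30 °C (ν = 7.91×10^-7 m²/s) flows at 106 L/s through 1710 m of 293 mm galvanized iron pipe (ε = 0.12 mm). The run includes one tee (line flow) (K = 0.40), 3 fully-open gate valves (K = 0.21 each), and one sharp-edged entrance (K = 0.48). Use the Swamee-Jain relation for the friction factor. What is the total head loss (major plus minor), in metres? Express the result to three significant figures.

H_L ≈ 12.7 m

V = 4Q/(πD²) = 1.572 m/s; V²/2g = 0.1260 m
Re = 5.82×10^5, ε/D = 4.10×10^-4 → f = 0.01704 (Swamee-Jain)
Major: h_f = f(L/D)·V²/2g = 0.01704·5836·0.1260 = 12.53 m
Minor: ΣK = 1.51; h_m = ΣK·V²/2g = 0.1902 m
Total H_L = 12.53 + 0.1902 = 12.72 m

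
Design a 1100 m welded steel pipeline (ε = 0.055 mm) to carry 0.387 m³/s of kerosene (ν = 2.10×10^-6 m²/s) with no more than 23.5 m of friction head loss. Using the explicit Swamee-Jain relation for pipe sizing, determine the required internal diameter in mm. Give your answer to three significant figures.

D ≈ 390 mm

Swamee-Jain (Type III): D = 0.66·[ε^1.25·(LQ²/(gh_f))^4.75 + ν·Q^9.4·(L/(gh_f))^5.2]^0.04
LQ²/(gh_f) = 0.7146; L/(gh_f) = 4.772
Term 1 = ε^1.25·(…)^4.75 = 9.60×10^-7; Term 2 = ν·Q^9.4·(…)^5.2 = 9.46×10^-7
D = 0.66·(9.60×10^-7 + 9.46×10^-7)^0.04 = 0.3897 m = 390 mm
Check: V = 3.24 m/s, Re = 6.02×10^5, f = 0.01466, h_f = 22.2 m ≈ 23.5 m ✓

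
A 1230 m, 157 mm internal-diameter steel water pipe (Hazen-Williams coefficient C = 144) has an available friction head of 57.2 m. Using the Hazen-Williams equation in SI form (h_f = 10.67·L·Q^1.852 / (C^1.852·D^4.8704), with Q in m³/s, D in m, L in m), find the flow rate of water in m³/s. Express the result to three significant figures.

Rearranging: Q = [h_f·C^1.852·D^4.8704 / (10.67·L)]^(1/1.852)
Q = [57.2·144^1.852·0.157^4.8704 / (10.67·1230)]^0.540 = 0.05876 m³/s

Q ≈ 0.0588 m³/s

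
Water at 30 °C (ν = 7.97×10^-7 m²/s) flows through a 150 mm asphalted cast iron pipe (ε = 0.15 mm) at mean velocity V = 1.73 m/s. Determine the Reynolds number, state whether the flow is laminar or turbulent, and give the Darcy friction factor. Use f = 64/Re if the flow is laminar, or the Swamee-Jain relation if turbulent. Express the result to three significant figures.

Re = VD/ν = 1.730·0.150/7.97×10^-7 = 3.26×10^5
Re > 4000 → turbulent; ε/D = 0.00100
Swamee-Jain: f = 0.02067

Re ≈ 3.26×10^5; turbulent; f ≈ 0.0207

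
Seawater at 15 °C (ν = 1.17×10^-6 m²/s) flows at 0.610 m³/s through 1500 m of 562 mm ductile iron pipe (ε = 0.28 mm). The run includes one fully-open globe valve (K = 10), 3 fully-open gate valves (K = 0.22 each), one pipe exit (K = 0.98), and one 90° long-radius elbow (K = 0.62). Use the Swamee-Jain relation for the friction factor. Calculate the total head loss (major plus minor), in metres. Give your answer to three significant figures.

H_L ≈ 17.9 m

V = 4Q/(πD²) = 2.459 m/s; V²/2g = 0.3082 m
Re = 1.18×10^6, ε/D = 4.98×10^-4 → f = 0.01721 (Swamee-Jain)
Major: h_f = f(L/D)·V²/2g = 0.01721·2669·0.3082 = 14.16 m
Minor: ΣK = 12.3; h_m = ΣK·V²/2g = 3.779 m
Total H_L = 14.16 + 3.779 = 17.93 m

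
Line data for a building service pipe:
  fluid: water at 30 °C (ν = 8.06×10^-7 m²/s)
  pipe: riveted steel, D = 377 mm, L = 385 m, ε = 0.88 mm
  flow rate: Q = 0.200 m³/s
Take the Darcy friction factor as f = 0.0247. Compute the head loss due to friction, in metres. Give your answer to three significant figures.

V = 4Q/(πD²) = 4·0.200/(π·0.377²) = 1.792 m/s
h_f = f(L/D)V²/(2g) = 0.02470·(385/0.377)·1.792²/(2·9.81) = 4.127 m

h_f ≈ 4.13 m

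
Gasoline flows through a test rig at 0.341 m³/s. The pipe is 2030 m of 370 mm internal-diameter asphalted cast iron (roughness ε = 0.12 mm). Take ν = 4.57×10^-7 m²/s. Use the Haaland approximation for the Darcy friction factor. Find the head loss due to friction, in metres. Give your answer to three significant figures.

h_f ≈ 43.5 m

V = 4Q/(πD²) = 4·0.341/(π·0.370²) = 3.171 m/s
Re = VD/ν = 3.171·0.370/4.57×10^-7 = 2.57×10^6 → turbulent
ε/D = 0.12/370 = 3.24×10^-4
Haaland: f = 0.01546
h_f = f(L/D)V²/(2g) = 0.01546·(2030/0.370)·3.171²/(2·9.81) = 43.49 m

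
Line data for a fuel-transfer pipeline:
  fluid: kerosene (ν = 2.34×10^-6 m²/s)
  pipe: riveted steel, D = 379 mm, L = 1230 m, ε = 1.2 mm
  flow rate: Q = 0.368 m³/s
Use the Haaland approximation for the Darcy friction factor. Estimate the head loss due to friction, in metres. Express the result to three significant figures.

h_f ≈ 47.2 m

V = 4Q/(πD²) = 4·0.368/(π·0.379²) = 3.262 m/s
Re = VD/ν = 3.262·0.379/2.34×10^-6 = 5.28×10^5 → turbulent
ε/D = 1.2/379 = 0.00317
Haaland: f = 0.02684
h_f = f(L/D)V²/(2g) = 0.02684·(1230/0.379)·3.262²/(2·9.81) = 47.24 m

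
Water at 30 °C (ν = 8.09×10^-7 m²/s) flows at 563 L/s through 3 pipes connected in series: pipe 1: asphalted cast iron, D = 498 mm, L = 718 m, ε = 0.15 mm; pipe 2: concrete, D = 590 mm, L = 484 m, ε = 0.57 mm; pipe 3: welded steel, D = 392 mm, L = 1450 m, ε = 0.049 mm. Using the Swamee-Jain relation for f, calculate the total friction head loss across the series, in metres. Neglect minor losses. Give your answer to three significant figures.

H ≈ 67.2 m

Pipe 1: V = 2.890 m/s, Re = 1.78×10^6, ε/D = 3.01×10^-4, f = 0.01545, h_1 = f(L/D)V²/2g = 9.487 m
Pipe 2: V = 2.059 m/s, Re = 1.50×10^6, ε/D = 9.66×10^-4, f = 0.01975, h_2 = f(L/D)V²/2g = 3.502 m
Pipe 3: V = 4.665 m/s, Re = 2.26×10^6, ε/D = 1.25×10^-4, f = 0.01322, h_3 = f(L/D)V²/2g = 54.23 m
Series → Q common, losses add: H = Σh = 67.21 m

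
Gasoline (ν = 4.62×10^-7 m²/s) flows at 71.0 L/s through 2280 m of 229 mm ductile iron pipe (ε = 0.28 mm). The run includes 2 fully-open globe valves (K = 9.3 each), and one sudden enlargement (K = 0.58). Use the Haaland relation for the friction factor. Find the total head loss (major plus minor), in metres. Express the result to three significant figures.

H_L ≈ 34.5 m

V = 4Q/(πD²) = 1.724 m/s; V²/2g = 0.1515 m
Re = 8.54×10^5, ε/D = 0.00122 → f = 0.02094 (Haaland)
Major: h_f = f(L/D)·V²/2g = 0.02094·9956·0.1515 = 31.58 m
Minor: ΣK = 19.2; h_m = ΣK·V²/2g = 2.905 m
Total H_L = 31.58 + 2.905 = 34.49 m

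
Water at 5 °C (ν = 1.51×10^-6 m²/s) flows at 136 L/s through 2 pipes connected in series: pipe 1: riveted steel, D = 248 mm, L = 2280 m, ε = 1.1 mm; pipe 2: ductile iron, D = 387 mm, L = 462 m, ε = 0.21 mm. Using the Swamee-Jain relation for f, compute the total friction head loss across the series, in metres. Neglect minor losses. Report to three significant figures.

Pipe 1: V = 2.815 m/s, Re = 4.62×10^5, ε/D = 0.00444, f = 0.02962, h_1 = f(L/D)V²/2g = 110.0 m
Pipe 2: V = 1.156 m/s, Re = 2.96×10^5, ε/D = 5.43×10^-4, f = 0.01858, h_2 = f(L/D)V²/2g = 1.512 m
Series → Q common, losses add: H = Σh = 111.5 m

H ≈ 112 m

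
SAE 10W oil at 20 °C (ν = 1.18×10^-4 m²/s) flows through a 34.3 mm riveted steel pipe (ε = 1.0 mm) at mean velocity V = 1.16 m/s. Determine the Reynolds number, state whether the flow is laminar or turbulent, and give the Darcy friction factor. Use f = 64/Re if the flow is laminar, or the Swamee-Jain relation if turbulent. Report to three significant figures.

Re = VD/ν = 1.160·0.0343/1.18×10^-4 = 337
Re < 2300 → laminar → f = 64/Re = 0.1898

Re ≈ 337; laminar; f = 64/Re ≈ 0.190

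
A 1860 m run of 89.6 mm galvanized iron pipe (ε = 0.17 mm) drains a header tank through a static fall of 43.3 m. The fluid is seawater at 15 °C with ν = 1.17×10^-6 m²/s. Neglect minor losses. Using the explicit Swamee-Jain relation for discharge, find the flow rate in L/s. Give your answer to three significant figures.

Q ≈ 8.09 L/s

Swamee-Jain (Type II): Q = -0.965·√(gD⁵h_f/L)·ln[ε/(3.7D) + √(3.17ν²L/(gD³h_f))]
√(gD⁵h_f/L) = √(9.81·0.0896⁵·43.3/1860) = 0.001148
ε/(3.7D) = 5.13×10^-4; √(3.17ν²L/(gD³h_f)) = 1.63×10^-4
Q = -0.965·0.001148·ln(6.753×10^-4) = 0.008090 m³/s
Check: V = 1.28 m/s, Re = 9.83×10^4, f = 0.02509, h_f = 43.7 m ≈ 43.3 m ✓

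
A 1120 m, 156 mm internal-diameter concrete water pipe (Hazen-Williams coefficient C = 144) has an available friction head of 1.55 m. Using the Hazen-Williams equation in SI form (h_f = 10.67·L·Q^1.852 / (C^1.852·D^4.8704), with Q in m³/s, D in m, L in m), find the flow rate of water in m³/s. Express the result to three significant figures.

Q ≈ 0.00866 m³/s

Rearranging: Q = [h_f·C^1.852·D^4.8704 / (10.67·L)]^(1/1.852)
Q = [1.55·144^1.852·0.156^4.8704 / (10.67·1120)]^0.540 = 0.008662 m³/s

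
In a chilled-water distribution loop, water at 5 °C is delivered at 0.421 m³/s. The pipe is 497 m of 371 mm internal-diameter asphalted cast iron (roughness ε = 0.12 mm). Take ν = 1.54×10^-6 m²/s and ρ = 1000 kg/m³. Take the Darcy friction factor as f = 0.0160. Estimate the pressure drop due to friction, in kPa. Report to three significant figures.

V = 4Q/(πD²) = 4·0.421/(π·0.371²) = 3.894 m/s
h_f = f(L/D)V²/(2g) = 0.01600·(497/0.371)·3.894²/(2·9.81) = 16.57 m
Δp = ρg·h_f = 1000·9.81·16.57 = 162.5 kPa

Δp ≈ 163 kPa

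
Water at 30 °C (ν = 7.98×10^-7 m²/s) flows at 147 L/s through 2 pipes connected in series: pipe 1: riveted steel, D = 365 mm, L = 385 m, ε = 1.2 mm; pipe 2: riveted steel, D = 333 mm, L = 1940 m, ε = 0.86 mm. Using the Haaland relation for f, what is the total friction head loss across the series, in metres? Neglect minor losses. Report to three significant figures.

H ≈ 24.3 m

Pipe 1: V = 1.405 m/s, Re = 6.43×10^5, ε/D = 0.00329, f = 0.02708, h_1 = f(L/D)V²/2g = 2.874 m
Pipe 2: V = 1.688 m/s, Re = 7.04×10^5, ε/D = 0.00258, f = 0.02534, h_2 = f(L/D)V²/2g = 21.44 m
Series → Q common, losses add: H = Σh = 24.31 m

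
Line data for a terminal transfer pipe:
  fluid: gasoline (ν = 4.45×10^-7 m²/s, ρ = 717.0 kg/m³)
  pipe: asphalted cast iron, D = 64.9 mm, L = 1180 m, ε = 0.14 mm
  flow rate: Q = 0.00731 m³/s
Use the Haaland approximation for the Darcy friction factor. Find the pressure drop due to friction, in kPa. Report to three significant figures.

V = 4Q/(πD²) = 4·0.00731/(π·0.0649²) = 2.210 m/s
Re = VD/ν = 2.210·0.0649/4.45×10^-7 = 3.22×10^5 → turbulent
ε/D = 0.14/64.9 = 0.00216
Haaland: f = 0.02442
h_f = f(L/D)V²/(2g) = 0.02442·(1180/0.0649)·2.210²/(2·9.81) = 110.5 m
Δp = ρg·h_f = 717.0·9.81·110.5 = 777.1 kPa

Δp ≈ 777 kPa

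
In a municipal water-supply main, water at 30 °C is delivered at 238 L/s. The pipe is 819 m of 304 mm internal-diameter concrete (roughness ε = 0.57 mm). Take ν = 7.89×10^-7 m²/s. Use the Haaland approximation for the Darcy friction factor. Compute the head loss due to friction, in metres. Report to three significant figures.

h_f ≈ 34.3 m

V = 4Q/(πD²) = 4·0.238/(π·0.304²) = 3.279 m/s
Re = VD/ν = 3.279·0.304/7.89×10^-7 = 1.26×10^6 → turbulent
ε/D = 0.57/304 = 0.00187
Haaland: f = 0.02320
h_f = f(L/D)V²/(2g) = 0.02320·(819/0.304)·3.279²/(2·9.81) = 34.26 m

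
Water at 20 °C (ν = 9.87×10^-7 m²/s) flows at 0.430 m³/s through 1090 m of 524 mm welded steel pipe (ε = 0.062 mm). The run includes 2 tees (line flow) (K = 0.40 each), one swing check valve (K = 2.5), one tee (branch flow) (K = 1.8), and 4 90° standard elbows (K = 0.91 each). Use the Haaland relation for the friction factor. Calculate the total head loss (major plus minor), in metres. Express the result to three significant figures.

V = 4Q/(πD²) = 1.994 m/s; V²/2g = 0.2026 m
Re = 1.06×10^6, ε/D = 1.18×10^-4 → f = 0.01353 (Haaland)
Major: h_f = f(L/D)·V²/2g = 0.01353·2080·0.2026 = 5.704 m
Minor: ΣK = 8.74; h_m = ΣK·V²/2g = 1.771 m
Total H_L = 5.704 + 1.771 = 7.475 m

H_L ≈ 7.48 m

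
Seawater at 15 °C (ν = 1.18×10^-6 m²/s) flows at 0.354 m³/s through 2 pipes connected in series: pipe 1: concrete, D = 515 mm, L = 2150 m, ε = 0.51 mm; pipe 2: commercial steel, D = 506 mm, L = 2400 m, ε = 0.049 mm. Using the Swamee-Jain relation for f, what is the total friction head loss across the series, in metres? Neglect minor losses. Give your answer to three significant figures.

H ≈ 22.7 m

Pipe 1: V = 1.699 m/s, Re = 7.42×10^5, ε/D = 9.90×10^-4, f = 0.02010, h_1 = f(L/D)V²/2g = 12.35 m
Pipe 2: V = 1.760 m/s, Re = 7.55×10^5, ε/D = 9.68×10^-5, f = 0.01381, h_2 = f(L/D)V²/2g = 10.35 m
Series → Q common, losses add: H = Σh = 22.70 m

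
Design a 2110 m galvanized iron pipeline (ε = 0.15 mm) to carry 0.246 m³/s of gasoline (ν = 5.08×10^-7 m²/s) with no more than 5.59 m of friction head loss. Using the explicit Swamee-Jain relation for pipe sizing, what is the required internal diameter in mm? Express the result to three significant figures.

Swamee-Jain (Type III): D = 0.66·[ε^1.25·(LQ²/(gh_f))^4.75 + ν·Q^9.4·(L/(gh_f))^5.2]^0.04
LQ²/(gh_f) = 2.328; L/(gh_f) = 38.48
Term 1 = ε^1.25·(…)^4.75 = 9.20×10^-4; Term 2 = ν·Q^9.4·(…)^5.2 = 1.67×10^-4
D = 0.66·(9.20×10^-4 + 1.67×10^-4)^0.04 = 0.5023 m = 502 mm
Check: V = 1.24 m/s, Re = 1.23×10^6, f = 0.01562, h_f = 5.15 m ≈ 5.59 m ✓

D ≈ 502 mm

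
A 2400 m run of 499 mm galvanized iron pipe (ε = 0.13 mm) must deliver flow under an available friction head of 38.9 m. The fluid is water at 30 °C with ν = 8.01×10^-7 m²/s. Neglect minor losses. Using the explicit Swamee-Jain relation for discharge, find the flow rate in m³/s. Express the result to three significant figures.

Q ≈ 0.638 m³/s

Swamee-Jain (Type II): Q = -0.965·√(gD⁵h_f/L)·ln[ε/(3.7D) + √(3.17ν²L/(gD³h_f))]
√(gD⁵h_f/L) = √(9.81·0.499⁵·38.9/2400) = 0.07014
ε/(3.7D) = 7.04×10^-5; √(3.17ν²L/(gD³h_f)) = 1.01×10^-5
Q = -0.965·0.07014·ln(8.056×10^-5) = 0.6380 m³/s
Check: V = 3.26 m/s, Re = 2.03×10^6, f = 0.01499, h_f = 39.1 m ≈ 38.9 m ✓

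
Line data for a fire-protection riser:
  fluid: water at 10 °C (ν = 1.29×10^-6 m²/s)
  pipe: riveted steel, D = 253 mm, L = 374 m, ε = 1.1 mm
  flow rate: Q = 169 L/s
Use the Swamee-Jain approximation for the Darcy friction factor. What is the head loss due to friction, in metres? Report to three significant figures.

h_f ≈ 25.0 m

V = 4Q/(πD²) = 4·0.169/(π·0.253²) = 3.362 m/s
Re = VD/ν = 3.362·0.253/1.29×10^-6 = 6.59×10^5 → turbulent
ε/D = 1.1/253 = 0.00435
Swamee-Jain: f = 0.02936
h_f = f(L/D)V²/(2g) = 0.02936·(374/0.253)·3.362²/(2·9.81) = 25.00 m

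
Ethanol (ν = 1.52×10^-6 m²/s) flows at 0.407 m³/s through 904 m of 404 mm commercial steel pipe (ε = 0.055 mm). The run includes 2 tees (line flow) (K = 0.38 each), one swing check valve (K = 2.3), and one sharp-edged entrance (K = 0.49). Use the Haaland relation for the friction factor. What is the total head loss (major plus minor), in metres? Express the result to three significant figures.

V = 4Q/(πD²) = 3.175 m/s; V²/2g = 0.5138 m
Re = 8.44×10^5, ε/D = 1.36×10^-4 → f = 0.01400 (Haaland)
Major: h_f = f(L/D)·V²/2g = 0.01400·2238·0.5138 = 16.09 m
Minor: ΣK = 3.55; h_m = ΣK·V²/2g = 1.824 m
Total H_L = 16.09 + 1.824 = 17.92 m

H_L ≈ 17.9 m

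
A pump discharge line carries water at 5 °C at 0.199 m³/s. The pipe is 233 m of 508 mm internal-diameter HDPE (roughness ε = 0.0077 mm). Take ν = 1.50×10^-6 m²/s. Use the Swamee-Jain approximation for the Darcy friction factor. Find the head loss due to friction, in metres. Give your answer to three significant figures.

h_f ≈ 0.322 m

V = 4Q/(πD²) = 4·0.199/(π·0.508²) = 0.9818 m/s
Re = VD/ν = 0.9818·0.508/1.50×10^-6 = 3.33×10^5 → turbulent
ε/D = 0.0077/508 = 1.52×10^-5
Swamee-Jain: f = 0.01429
h_f = f(L/D)V²/(2g) = 0.01429·(233/0.508)·0.9818²/(2·9.81) = 0.3220 m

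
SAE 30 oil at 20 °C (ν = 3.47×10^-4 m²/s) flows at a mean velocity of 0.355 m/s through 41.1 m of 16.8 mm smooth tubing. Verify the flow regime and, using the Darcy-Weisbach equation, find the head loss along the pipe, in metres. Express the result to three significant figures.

h_f ≈ 58.5 m

Re = VD/ν = 0.355·0.01680/3.47×10^-4 = 17.2 → laminar (Re < 2300)
f = 64/Re = 3.724
h_f = f(L/D)V²/(2g) = 3.724·(41.1/0.01680)·0.355²/(2·9.81) = 58.51 m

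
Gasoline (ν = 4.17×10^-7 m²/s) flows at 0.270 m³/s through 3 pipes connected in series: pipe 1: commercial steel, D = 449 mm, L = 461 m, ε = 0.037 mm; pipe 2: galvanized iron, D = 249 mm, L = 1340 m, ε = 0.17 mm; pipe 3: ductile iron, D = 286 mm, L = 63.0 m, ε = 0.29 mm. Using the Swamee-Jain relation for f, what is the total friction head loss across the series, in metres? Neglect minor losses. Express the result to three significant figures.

H ≈ 159 m

Pipe 1: V = 1.705 m/s, Re = 1.84×10^6, ε/D = 8.24×10^-5, f = 0.01263, h_1 = f(L/D)V²/2g = 1.921 m
Pipe 2: V = 5.545 m/s, Re = 3.31×10^6, ε/D = 6.83×10^-4, f = 0.01810, h_2 = f(L/D)V²/2g = 152.7 m
Pipe 3: V = 4.203 m/s, Re = 2.88×10^6, ε/D = 0.00101, f = 0.01985, h_3 = f(L/D)V²/2g = 3.938 m
Series → Q common, losses add: H = Σh = 158.5 m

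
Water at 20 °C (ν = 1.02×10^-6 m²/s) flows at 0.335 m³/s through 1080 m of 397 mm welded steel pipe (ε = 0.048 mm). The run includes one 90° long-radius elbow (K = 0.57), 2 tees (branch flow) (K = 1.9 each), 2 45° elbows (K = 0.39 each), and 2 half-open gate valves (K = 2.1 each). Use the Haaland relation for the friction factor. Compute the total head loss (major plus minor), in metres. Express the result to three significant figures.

H_L ≈ 17.3 m

V = 4Q/(πD²) = 2.706 m/s; V²/2g = 0.3733 m
Re = 1.05×10^6, ε/D = 1.21×10^-4 → f = 0.01357 (Haaland)
Major: h_f = f(L/D)·V²/2g = 0.01357·2720·0.3733 = 13.78 m
Minor: ΣK = 9.35; h_m = ΣK·V²/2g = 3.490 m
Total H_L = 13.78 + 3.490 = 17.27 m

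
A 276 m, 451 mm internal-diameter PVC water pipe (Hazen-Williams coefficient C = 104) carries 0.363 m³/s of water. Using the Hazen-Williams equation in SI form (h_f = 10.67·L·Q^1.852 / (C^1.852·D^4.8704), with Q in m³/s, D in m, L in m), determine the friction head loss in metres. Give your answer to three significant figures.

h_f = 10.67·276·0.363^1.852 / (104^1.852·0.451^4.8704) = 4.007 m

h_f ≈ 4.01 m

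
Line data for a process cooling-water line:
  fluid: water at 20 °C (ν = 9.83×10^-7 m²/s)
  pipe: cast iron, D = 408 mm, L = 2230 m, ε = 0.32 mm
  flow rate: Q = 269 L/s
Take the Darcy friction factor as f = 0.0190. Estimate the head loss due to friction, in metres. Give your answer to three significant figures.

V = 4Q/(πD²) = 4·0.269/(π·0.408²) = 2.058 m/s
h_f = f(L/D)V²/(2g) = 0.01900·(2230/0.408)·2.058²/(2·9.81) = 22.41 m

h_f ≈ 22.4 m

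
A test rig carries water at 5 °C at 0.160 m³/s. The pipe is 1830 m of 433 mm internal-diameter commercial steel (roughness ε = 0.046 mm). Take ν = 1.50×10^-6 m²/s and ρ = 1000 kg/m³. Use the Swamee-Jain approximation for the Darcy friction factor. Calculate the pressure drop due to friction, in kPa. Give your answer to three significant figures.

Δp ≈ 38.4 kPa

V = 4Q/(πD²) = 4·0.160/(π·0.433²) = 1.087 m/s
Re = VD/ν = 1.087·0.433/1.50×10^-6 = 3.14×10^5 → turbulent
ε/D = 0.046/433 = 1.06×10^-4
Swamee-Jain: f = 0.01540
h_f = f(L/D)V²/(2g) = 0.01540·(1830/0.433)·1.087²/(2·9.81) = 3.917 m
Δp = ρg·h_f = 1000·9.81·3.917 = 38.43 kPa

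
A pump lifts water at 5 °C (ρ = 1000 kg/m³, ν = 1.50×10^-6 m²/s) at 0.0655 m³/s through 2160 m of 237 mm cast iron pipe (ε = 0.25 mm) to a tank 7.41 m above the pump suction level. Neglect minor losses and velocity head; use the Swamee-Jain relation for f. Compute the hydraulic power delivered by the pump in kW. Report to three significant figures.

V = 4Q/(πD²) = 1.485 m/s; Re = 2.35×10^5; ε/D = 0.00105; f = 0.02122
h_f = f(L/D)V²/2g = 21.73 m
Total head H = z + h_f = 7.41 + 21.73 = 29.14 m
P_hyd = ρgQH = 1000·9.81·0.0655·29.14 = 18.72 kW

P_hyd ≈ 18.7 kW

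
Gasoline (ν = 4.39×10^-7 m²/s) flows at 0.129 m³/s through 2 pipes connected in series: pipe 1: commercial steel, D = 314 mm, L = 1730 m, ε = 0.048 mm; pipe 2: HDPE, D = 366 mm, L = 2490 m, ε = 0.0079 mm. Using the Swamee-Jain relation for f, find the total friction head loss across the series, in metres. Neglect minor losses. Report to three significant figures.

H ≈ 17.3 m

Pipe 1: V = 1.666 m/s, Re = 1.19×10^6, ε/D = 1.53×10^-4, f = 0.01407, h_1 = f(L/D)V²/2g = 10.96 m
Pipe 2: V = 1.226 m/s, Re = 1.02×10^6, ε/D = 2.16×10^-5, f = 0.01208, h_2 = f(L/D)V²/2g = 6.298 m
Series → Q common, losses add: H = Σh = 17.26 m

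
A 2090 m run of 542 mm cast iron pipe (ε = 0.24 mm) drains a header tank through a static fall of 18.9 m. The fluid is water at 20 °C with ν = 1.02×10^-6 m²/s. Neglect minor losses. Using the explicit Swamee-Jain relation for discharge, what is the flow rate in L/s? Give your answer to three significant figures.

Swamee-Jain (Type II): Q = -0.965·√(gD⁵h_f/L)·ln[ε/(3.7D) + √(3.17ν²L/(gD³h_f))]
√(gD⁵h_f/L) = √(9.81·0.542⁵·18.9/2090) = 0.06442
ε/(3.7D) = 1.20×10^-4; √(3.17ν²L/(gD³h_f)) = 1.53×10^-5
Q = -0.965·0.06442·ln(1.350×10^-4) = 0.5539 m³/s
Check: V = 2.40 m/s, Re = 1.28×10^6, f = 0.01678, h_f = 19.0 m ≈ 18.9 m ✓

Q ≈ 554 L/s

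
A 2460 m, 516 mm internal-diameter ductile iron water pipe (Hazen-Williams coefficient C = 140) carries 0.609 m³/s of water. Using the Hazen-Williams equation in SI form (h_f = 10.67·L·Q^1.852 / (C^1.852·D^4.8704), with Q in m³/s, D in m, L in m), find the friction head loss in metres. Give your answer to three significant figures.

h_f ≈ 27.9 m

h_f = 10.67·2460·0.609^1.852 / (140^1.852·0.516^4.8704) = 27.87 m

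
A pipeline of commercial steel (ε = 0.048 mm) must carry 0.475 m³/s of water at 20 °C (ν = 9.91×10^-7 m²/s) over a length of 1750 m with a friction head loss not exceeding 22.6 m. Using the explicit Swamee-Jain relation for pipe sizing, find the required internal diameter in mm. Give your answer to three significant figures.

Swamee-Jain (Type III): D = 0.66·[ε^1.25·(LQ²/(gh_f))^4.75 + ν·Q^9.4·(L/(gh_f))^5.2]^0.04
LQ²/(gh_f) = 1.781; L/(gh_f) = 7.893
Term 1 = ε^1.25·(…)^4.75 = 6.20×10^-5; Term 2 = ν·Q^9.4·(…)^5.2 = 4.20×10^-5
D = 0.66·(6.20×10^-5 + 4.20×10^-5)^0.04 = 0.4573 m = 457 mm
Check: V = 2.89 m/s, Re = 1.33×10^6, f = 0.01329, h_f = 21.7 m ≈ 22.6 m ✓

D ≈ 457 mm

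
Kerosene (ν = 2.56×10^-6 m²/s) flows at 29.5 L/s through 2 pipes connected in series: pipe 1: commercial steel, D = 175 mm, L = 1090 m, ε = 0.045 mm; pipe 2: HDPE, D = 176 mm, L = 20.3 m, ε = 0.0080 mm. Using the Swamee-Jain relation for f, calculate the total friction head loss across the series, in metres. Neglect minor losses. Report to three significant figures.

H ≈ 9.64 m

Pipe 1: V = 1.226 m/s, Re = 8.38×10^4, ε/D = 2.57×10^-4, f = 0.01984, h_1 = f(L/D)V²/2g = 9.476 m
Pipe 2: V = 1.213 m/s, Re = 8.34×10^4, ε/D = 4.55×10^-5, f = 0.01881, h_2 = f(L/D)V²/2g = 0.1626 m
Series → Q common, losses add: H = Σh = 9.639 m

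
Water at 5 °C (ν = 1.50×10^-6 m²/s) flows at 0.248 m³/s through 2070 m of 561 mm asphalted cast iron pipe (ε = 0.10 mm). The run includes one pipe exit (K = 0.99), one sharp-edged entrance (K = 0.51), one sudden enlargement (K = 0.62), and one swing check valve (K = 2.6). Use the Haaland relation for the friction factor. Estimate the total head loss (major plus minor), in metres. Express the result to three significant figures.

H_L ≈ 3.18 m

V = 4Q/(πD²) = 1.003 m/s; V²/2g = 0.05131 m
Re = 3.75×10^5, ε/D = 1.78×10^-4 → f = 0.01550 (Haaland)
Major: h_f = f(L/D)·V²/2g = 0.01550·3690·0.05131 = 2.935 m
Minor: ΣK = 4.72; h_m = ΣK·V²/2g = 0.2422 m
Total H_L = 2.935 + 0.2422 = 3.177 m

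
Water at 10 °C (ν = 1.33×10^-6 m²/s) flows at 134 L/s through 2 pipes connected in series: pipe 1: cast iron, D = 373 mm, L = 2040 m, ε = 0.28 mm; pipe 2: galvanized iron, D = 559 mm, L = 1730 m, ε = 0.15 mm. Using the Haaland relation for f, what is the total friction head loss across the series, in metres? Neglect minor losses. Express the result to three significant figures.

H ≈ 8.88 m

Pipe 1: V = 1.226 m/s, Re = 3.44×10^5, ε/D = 7.51×10^-4, f = 0.01928, h_1 = f(L/D)V²/2g = 8.081 m
Pipe 2: V = 0.5460 m/s, Re = 2.29×10^5, ε/D = 2.68×10^-4, f = 0.01704, h_2 = f(L/D)V²/2g = 0.8013 m
Series → Q common, losses add: H = Σh = 8.882 m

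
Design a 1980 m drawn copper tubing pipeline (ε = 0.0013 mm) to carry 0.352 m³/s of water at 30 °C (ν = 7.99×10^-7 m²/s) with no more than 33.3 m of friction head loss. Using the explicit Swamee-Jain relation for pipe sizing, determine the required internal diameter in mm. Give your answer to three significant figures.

D ≈ 370 mm

Swamee-Jain (Type III): D = 0.66·[ε^1.25·(LQ²/(gh_f))^4.75 + ν·Q^9.4·(L/(gh_f))^5.2]^0.04
LQ²/(gh_f) = 0.7510; L/(gh_f) = 6.061
Term 1 = ε^1.25·(…)^4.75 = 1.13×10^-8; Term 2 = ν·Q^9.4·(…)^5.2 = 5.12×10^-7
D = 0.66·(1.13×10^-8 + 5.12×10^-7)^0.04 = 0.3701 m = 370 mm
Check: V = 3.27 m/s, Re = 1.52×10^6, f = 0.01095, h_f = 32.0 m ≈ 33.3 m ✓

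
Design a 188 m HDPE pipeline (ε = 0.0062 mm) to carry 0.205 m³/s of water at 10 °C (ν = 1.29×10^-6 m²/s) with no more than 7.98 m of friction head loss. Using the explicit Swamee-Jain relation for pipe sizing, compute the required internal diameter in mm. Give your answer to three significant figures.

Swamee-Jain (Type III): D = 0.66·[ε^1.25·(LQ²/(gh_f))^4.75 + ν·Q^9.4·(L/(gh_f))^5.2]^0.04
LQ²/(gh_f) = 0.1009; L/(gh_f) = 2.402
Term 1 = ε^1.25·(…)^4.75 = 5.75×10^-12; Term 2 = ν·Q^9.4·(…)^5.2 = 4.16×10^-11
D = 0.66·(5.75×10^-12 + 4.16×10^-11)^0.04 = 0.2550 m = 255 mm
Check: V = 4.01 m/s, Re = 7.93×10^5, f = 0.01257, h_f = 7.61 m ≈ 7.98 m ✓

D ≈ 255 mm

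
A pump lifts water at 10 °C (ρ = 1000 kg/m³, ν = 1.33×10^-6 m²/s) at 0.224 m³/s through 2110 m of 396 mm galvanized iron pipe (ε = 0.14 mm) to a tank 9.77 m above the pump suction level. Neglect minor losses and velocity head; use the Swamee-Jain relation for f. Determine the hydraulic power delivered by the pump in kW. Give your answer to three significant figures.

V = 4Q/(πD²) = 1.819 m/s; Re = 5.42×10^5; ε/D = 3.54×10^-4; f = 0.01670
h_f = f(L/D)V²/2g = 15.00 m
Total head H = z + h_f = 9.77 + 15.00 = 24.77 m
P_hyd = ρgQH = 1000·9.81·0.224·24.77 = 54.44 kW

P_hyd ≈ 54.4 kW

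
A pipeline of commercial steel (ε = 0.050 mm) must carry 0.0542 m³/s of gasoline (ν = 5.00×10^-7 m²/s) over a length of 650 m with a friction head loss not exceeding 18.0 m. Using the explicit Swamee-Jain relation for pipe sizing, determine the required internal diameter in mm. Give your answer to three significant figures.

D ≈ 172 mm

Swamee-Jain (Type III): D = 0.66·[ε^1.25·(LQ²/(gh_f))^4.75 + ν·Q^9.4·(L/(gh_f))^5.2]^0.04
LQ²/(gh_f) = 0.01081; L/(gh_f) = 3.681
Term 1 = ε^1.25·(…)^4.75 = 1.93×10^-15; Term 2 = ν·Q^9.4·(…)^5.2 = 5.52×10^-16
D = 0.66·(1.93×10^-15 + 5.52×10^-16)^0.04 = 0.1719 m = 172 mm
Check: V = 2.33 m/s, Re = 8.03×10^5, f = 0.01584, h_f = 16.6 m ≈ 18.0 m ✓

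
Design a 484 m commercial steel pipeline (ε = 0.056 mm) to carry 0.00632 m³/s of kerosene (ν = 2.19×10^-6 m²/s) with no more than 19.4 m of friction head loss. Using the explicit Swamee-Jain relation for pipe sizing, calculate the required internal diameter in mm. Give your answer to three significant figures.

Swamee-Jain (Type III): D = 0.66·[ε^1.25·(LQ²/(gh_f))^4.75 + ν·Q^9.4·(L/(gh_f))^5.2]^0.04
LQ²/(gh_f) = 1.016×10^-4; L/(gh_f) = 2.543
Term 1 = ε^1.25·(…)^4.75 = 5.22×10^-25; Term 2 = ν·Q^9.4·(…)^5.2 = 5.96×10^-25
D = 0.66·(5.22×10^-25 + 5.96×10^-25)^0.04 = 0.07269 m = 72.7 mm
Check: V = 1.52 m/s, Re = 5.05×10^4, f = 0.02346, h_f = 18.5 m ≈ 19.4 m ✓

D ≈ 72.7 mm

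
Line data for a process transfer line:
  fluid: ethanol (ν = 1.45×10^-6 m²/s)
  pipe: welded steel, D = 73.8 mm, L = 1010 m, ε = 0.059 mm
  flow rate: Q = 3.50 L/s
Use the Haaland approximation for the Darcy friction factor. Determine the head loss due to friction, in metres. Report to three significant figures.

V = 4Q/(πD²) = 4·0.00350/(π·0.0738²) = 0.8182 m/s
Re = VD/ν = 0.8182·0.0738/1.45×10^-6 = 4.16×10^4 → turbulent
ε/D = 0.059/73.8 = 7.99×10^-4
Haaland: f = 0.02381
h_f = f(L/D)V²/(2g) = 0.02381·(1010/0.0738)·0.8182²/(2·9.81) = 11.12 m

h_f ≈ 11.1 m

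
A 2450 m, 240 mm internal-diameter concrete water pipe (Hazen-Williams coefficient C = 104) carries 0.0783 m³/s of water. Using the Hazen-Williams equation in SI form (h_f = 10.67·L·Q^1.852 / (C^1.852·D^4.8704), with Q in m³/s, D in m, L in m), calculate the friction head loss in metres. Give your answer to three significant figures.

h_f = 10.67·2450·0.0783^1.852 / (104^1.852·0.240^4.8704) = 44.84 m

h_f ≈ 44.8 m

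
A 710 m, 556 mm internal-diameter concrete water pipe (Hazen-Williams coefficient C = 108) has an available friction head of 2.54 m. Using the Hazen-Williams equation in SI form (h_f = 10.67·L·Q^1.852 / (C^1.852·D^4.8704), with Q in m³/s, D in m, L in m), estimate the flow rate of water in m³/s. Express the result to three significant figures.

Q ≈ 0.307 m³/s

Rearranging: Q = [h_f·C^1.852·D^4.8704 / (10.67·L)]^(1/1.852)
Q = [2.54·108^1.852·0.556^4.8704 / (10.67·710)]^0.540 = 0.3068 m³/s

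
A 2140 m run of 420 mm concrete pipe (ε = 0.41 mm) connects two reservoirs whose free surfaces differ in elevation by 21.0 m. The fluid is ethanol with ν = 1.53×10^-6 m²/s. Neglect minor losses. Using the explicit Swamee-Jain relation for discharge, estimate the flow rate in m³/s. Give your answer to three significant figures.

Swamee-Jain (Type II): Q = -0.965·√(gD⁵h_f/L)·ln[ε/(3.7D) + √(3.17ν²L/(gD³h_f))]
√(gD⁵h_f/L) = √(9.81·0.420⁵·21.0/2140) = 0.03547
ε/(3.7D) = 2.64×10^-4; √(3.17ν²L/(gD³h_f)) = 3.23×10^-5
Q = -0.965·0.03547·ln(2.961×10^-4) = 0.2781 m³/s
Check: V = 2.01 m/s, Re = 5.51×10^5, f = 0.02019, h_f = 21.1 m ≈ 21.0 m ✓

Q ≈ 0.278 m³/s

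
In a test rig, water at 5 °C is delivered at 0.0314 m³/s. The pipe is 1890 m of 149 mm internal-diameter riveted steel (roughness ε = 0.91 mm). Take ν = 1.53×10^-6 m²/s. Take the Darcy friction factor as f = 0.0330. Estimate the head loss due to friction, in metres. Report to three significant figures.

h_f ≈ 69.2 m

V = 4Q/(πD²) = 4·0.0314/(π·0.149²) = 1.801 m/s
h_f = f(L/D)V²/(2g) = 0.03300·(1890/0.149)·1.801²/(2·9.81) = 69.19 m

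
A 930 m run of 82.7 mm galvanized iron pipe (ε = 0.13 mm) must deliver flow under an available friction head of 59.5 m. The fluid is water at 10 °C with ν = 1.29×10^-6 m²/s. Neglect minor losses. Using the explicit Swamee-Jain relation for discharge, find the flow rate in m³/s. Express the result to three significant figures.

Q ≈ 0.0113 m³/s

Swamee-Jain (Type II): Q = -0.965·√(gD⁵h_f/L)·ln[ε/(3.7D) + √(3.17ν²L/(gD³h_f))]
√(gD⁵h_f/L) = √(9.81·0.0827⁵·59.5/930) = 0.001558
ε/(3.7D) = 4.25×10^-4; √(3.17ν²L/(gD³h_f)) = 1.22×10^-4
Q = -0.965·0.001558·ln(5.468×10^-4) = 0.01129 m³/s
Check: V = 2.10 m/s, Re = 1.35×10^5, f = 0.02368, h_f = 60.0 m ≈ 59.5 m ✓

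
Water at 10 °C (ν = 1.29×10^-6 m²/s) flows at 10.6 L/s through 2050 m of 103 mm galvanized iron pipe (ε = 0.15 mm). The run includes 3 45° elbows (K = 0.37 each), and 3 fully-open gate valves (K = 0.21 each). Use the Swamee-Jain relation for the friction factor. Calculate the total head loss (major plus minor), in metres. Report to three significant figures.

V = 4Q/(πD²) = 1.272 m/s; V²/2g = 0.08249 m
Re = 1.02×10^5, ε/D = 0.00146 → f = 0.02378 (Swamee-Jain)
Major: h_f = f(L/D)·V²/2g = 0.02378·19903·0.08249 = 39.05 m
Minor: ΣK = 1.74; h_m = ΣK·V²/2g = 0.1435 m
Total H_L = 39.05 + 0.1435 = 39.19 m

H_L ≈ 39.2 m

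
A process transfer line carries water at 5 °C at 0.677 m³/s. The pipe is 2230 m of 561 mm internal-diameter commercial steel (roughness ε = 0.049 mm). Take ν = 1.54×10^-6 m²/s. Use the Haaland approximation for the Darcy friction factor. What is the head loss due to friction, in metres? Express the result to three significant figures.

h_f ≈ 20.0 m

V = 4Q/(πD²) = 4·0.677/(π·0.561²) = 2.739 m/s
Re = VD/ν = 2.739·0.561/1.54×10^-6 = 9.98×10^5 → turbulent
ε/D = 0.049/561 = 8.73×10^-5
Haaland: f = 0.01314
h_f = f(L/D)V²/(2g) = 0.01314·(2230/0.561)·2.739²/(2·9.81) = 19.97 m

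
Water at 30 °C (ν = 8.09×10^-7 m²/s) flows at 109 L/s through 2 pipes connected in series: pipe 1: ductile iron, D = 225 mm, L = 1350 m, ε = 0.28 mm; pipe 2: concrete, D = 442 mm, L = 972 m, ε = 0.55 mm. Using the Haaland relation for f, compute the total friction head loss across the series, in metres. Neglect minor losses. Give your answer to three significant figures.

Pipe 1: V = 2.741 m/s, Re = 7.62×10^5, ε/D = 0.00124, f = 0.02106, h_1 = f(L/D)V²/2g = 48.41 m
Pipe 2: V = 0.7104 m/s, Re = 3.88×10^5, ε/D = 0.00124, f = 0.02134, h_2 = f(L/D)V²/2g = 1.207 m
Series → Q common, losses add: H = Σh = 49.61 m

H ≈ 49.6 m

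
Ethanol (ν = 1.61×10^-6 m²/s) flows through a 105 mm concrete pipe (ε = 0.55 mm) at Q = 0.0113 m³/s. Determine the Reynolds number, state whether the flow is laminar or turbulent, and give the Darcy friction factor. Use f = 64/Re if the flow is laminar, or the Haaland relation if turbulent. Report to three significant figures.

Re ≈ 8.51×10^4; turbulent; f ≈ 0.0318

V = 4Q/(πD²) = 1.305 m/s
Re = VD/ν = 1.305·0.105/1.61×10^-6 = 8.51×10^4
Re > 4000 → turbulent; ε/D = 0.00524
Haaland: f = 0.03183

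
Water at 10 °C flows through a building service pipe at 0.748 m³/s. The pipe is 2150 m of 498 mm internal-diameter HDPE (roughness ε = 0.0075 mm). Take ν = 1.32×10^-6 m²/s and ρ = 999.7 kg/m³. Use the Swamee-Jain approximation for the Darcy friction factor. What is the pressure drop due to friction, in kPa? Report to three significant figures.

Δp ≈ 362 kPa

V = 4Q/(πD²) = 4·0.748/(π·0.498²) = 3.840 m/s
Re = VD/ν = 3.840·0.498/1.32×10^-6 = 1.45×10^6 → turbulent
ε/D = 0.0075/498 = 1.51×10^-5
Swamee-Jain: f = 0.01137
h_f = f(L/D)V²/(2g) = 0.01137·(2150/0.498)·3.840²/(2·9.81) = 36.89 m
Δp = ρg·h_f = 999.7·9.81·36.89 = 361.8 kPa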